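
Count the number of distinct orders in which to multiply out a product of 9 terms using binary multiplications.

Parenthesizations of m factors correspond to full binary trees with m leaves, counted by C_{m−1}; m = 9 gives C_8.
C_8 = C_7 · 2(2·7+1)/(7+2) = 429 · 30/9 = 1430.

1430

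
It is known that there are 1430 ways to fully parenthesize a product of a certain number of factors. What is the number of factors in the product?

Parenthesizations of m factors are counted by C_{m−1}, and C_8 = 1430.
So the index is 8, and the number of factors is 8 + 1 = 9.

9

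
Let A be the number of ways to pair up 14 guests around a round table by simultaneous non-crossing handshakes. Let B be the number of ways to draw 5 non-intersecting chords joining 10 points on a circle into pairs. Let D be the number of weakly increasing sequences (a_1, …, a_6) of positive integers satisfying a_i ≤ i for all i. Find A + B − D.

339

Non-crossing handshake pairings of 2n people are counted by C_n; 14 people gives n = 7. So A = C_7 = 429.
Pairing 10 circle points by 5 non-crossing chords gives C_5 matchings. So B = C_5 = 42.
Weakly increasing sequences with a_i ≤ i biject with Dyck paths of semilength 6, so there are C_6. So D = C_6 = 132.
A + B − D = 429 + 42 − 132 = 339.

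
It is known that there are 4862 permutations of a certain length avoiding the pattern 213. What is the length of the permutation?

9

Permutations of [n] avoiding a fixed length-3 pattern are counted by C_n. Since C_9 = 4862, the index is 9.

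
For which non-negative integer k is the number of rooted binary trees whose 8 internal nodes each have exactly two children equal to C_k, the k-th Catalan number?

8

The number of full binary trees on 8 internal nodes is the Catalan number C_8.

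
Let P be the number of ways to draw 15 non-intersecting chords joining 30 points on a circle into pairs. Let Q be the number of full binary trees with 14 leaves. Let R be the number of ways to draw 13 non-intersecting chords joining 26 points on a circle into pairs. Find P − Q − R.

8209045

Non-crossing perfect matchings of 2n points on a circle are counted by C_n; with 30 points, n = 15. So P = C_15 = 9694845.
A full binary tree with L leaves has L−1 internal nodes and is counted by C_{L−1}; L = 14 gives C_13. So Q = C_13 = 742900.
Pairing 26 circle points by 13 non-crossing chords gives C_13 matchings. So R = C_13 = 742900.
P − Q − R = 9694845 − 742900 − 742900 = 8209045.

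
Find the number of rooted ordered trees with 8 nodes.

429

Rooted ordered (plane) trees on m nodes have m−1 edges and are counted by C_{m−1}; m = 8 gives C_7.
C_7 = C(14,7)/8 = 3432/8 = 429.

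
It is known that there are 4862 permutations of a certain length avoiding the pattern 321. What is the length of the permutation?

9

Permutations of [n] avoiding a fixed length-3 pattern are counted by C_n; 4862 = C_9.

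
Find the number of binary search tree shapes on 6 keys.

Binary trees (left/right distinguished) on n nodes are counted by C_n; here n = 6.
C_6 = C(12,6)/7 = 924/7 = 132.

132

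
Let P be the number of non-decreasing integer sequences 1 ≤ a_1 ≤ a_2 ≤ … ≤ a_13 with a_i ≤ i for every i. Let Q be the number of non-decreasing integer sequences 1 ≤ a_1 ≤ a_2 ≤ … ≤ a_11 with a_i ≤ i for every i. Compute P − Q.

Such sub-staircase sequences of length n are counted by C_n; here n = 13. So P = C_13 = 742900.
Such sub-staircase sequences of length n are counted by C_n; here n = 11. So Q = C_11 = 58786.
P − Q = 742900 − 58786 = 684114.

684114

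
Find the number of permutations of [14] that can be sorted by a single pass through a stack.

2674440

Stack-sortable permutations are exactly the 231-avoiding ones, counted by C_n; here n = 14.
C_14 = 2674440.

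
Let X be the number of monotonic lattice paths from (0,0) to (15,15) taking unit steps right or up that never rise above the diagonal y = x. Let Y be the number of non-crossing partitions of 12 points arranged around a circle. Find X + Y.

Sub-diagonal monotone paths from (0,0) to (15,15) biject with Dyck paths of semilength 15, giving C_15. So X = C_15 = 9694845.
The non-crossing partitions of [12] form a lattice of size C_12. So Y = C_12 = 208012.
X + Y = 9694845 + 208012 = 9902857.

9902857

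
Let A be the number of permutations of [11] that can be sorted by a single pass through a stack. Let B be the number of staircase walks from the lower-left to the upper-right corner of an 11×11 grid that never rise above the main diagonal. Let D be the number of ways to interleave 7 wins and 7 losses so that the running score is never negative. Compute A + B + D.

118001

By Knuth's characterisation, the stack-sortable permutations of length 11 are the 231-avoiders, numbering C_11. So A = C_11 = 58786.
Monotone paths in an n×n grid that stay weakly below the diagonal are counted by C_n; here n = 11. So B = C_11 = 58786.
Reading a vote for the leader as '(' and for the other as ')' turns such a sequence into a balanced string of 7 pairs, so the count is C_7. So D = C_7 = 429.
A + B + D = 58786 + 58786 + 429 = 118001.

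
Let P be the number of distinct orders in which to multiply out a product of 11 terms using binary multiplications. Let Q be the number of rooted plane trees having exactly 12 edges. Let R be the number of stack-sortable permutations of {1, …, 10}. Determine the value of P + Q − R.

Ways to associate a product of 11 factors correspond to binary trees on 11 leaves, so the count is C_10. So P = C_10 = 16796.
A rooted plane tree with 12 edges has 13 nodes, and the count is C_12. So Q = C_12 = 208012.
Stack-sortable permutations are exactly the 231-avoiding ones, counted by C_n; here n = 10. So R = C_10 = 16796.
P + Q − R = 16796 + 208012 − 16796 = 208012.

208012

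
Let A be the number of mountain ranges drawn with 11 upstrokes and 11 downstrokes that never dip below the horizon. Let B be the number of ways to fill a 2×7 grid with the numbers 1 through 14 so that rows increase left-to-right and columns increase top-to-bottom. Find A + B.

Dyck paths of semilength n (length 2n) are counted by C_n; here n = 11. So A = C_11 = 58786.
By the hook-length formula (or a Dyck-path bijection), SYT of shape 2×7 number C_7. So B = C_7 = 429.
A + B = 58786 + 429 = 59215.

59215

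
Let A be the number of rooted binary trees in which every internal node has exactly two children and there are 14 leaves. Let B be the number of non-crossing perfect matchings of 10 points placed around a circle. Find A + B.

742942

Full binary trees with 14 leaves have 14−1 = 13 internal nodes, so there are C_13 of them. So A = C_13 = 742900.
Non-crossing perfect matchings of 2n points on a circle are counted by C_n; with 10 points, n = 5. So B = C_5 = 42.
A + B = 742900 + 42 = 742942.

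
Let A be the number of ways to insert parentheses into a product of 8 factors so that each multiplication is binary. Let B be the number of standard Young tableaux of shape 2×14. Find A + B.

Parenthesizations of m factors correspond to full binary trees with m leaves, counted by C_{m−1}; m = 8 gives C_7. So A = C_7 = 429.
Standard Young tableaux of shape 2×n are counted by C_n; here n = 14. So B = C_14 = 2674440.
A + B = 429 + 2674440 = 2674869.

2674869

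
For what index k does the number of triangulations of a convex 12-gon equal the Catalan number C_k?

10

The number of triangulations of a 12-gon is the Catalan number C_10 (index = sides − 2).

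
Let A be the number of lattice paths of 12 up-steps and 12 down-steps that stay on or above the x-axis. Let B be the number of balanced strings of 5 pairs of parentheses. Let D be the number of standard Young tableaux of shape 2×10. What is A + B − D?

191258

A Dyck path with 12 up-steps and 12 down-steps has semilength 12, so there are C_12 of them. So A = C_12 = 208012.
With 5 pairs the number of balanced bracket strings is the Catalan number C_5. So B = C_5 = 42.
By the hook-length formula (or a Dyck-path bijection), SYT of shape 2×10 number C_10. So D = C_10 = 16796.
A + B − D = 208012 + 42 − 16796 = 191258.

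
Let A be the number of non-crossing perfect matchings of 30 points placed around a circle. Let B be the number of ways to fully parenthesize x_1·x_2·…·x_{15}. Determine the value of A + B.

12369285

Non-crossing perfect matchings of 2n points on a circle are counted by C_n; with 30 points, n = 15. So A = C_15 = 9694845.
Ways to associate a product of 15 factors correspond to binary trees on 15 leaves, so the count is C_14. So B = C_14 = 2674440.
A + B = 9694845 + 2674440 = 12369285.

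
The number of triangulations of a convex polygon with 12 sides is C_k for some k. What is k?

10

The number of triangulations of a 12-gon is the Catalan number C_10 (index = sides − 2).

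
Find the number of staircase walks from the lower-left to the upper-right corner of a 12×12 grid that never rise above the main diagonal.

Sub-diagonal monotone paths from (0,0) to (12,12) biject with Dyck paths of semilength 12, giving C_12.
C_12 = 208012.

208012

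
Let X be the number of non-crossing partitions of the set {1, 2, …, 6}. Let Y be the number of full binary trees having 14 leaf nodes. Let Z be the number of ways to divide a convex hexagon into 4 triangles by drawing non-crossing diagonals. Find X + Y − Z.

Non-crossing partitions of an n-element set are counted by C_n; here n = 6. So X = C_6 = 132.
Full binary trees with 14 leaves have 14−1 = 13 internal nodes, so there are C_13 of them. So Y = C_13 = 742900.
A convex 6-gon is triangulated into 4 triangles, and the number of such triangulations is the Catalan number C_{6−2} = C_4. So Z = C_4 = 14.
X + Y − Z = 132 + 742900 − 14 = 743018.

743018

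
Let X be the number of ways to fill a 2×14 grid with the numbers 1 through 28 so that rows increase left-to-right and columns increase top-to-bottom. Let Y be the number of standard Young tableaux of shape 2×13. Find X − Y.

1931540

Standard Young tableaux of shape 2×n are counted by C_n; here n = 14. So X = C_14 = 2674440.
By the hook-length formula (or a Dyck-path bijection), SYT of shape 2×13 number C_13. So Y = C_13 = 742900.
X − Y = 2674440 − 742900 = 1931540.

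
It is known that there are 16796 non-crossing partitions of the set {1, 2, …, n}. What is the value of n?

Non-crossing partitions of [n] are counted by C_n. The Catalan number equal to 16796 is C_10.

10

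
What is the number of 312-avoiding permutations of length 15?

Permutations of [n] avoiding any single length-3 pattern are counted by C_n; here n = 15.
C_15 = 9694845.

9694845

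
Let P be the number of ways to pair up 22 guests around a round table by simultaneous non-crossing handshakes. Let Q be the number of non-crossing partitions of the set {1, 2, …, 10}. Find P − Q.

With 22 = 2·11 people, non-crossing handshake pairings are non-crossing perfect matchings on a circle, counted by C_11. So P = C_11 = 58786.
The non-crossing partitions of [10] form a lattice of size C_10. So Q = C_10 = 16796.
P − Q = 58786 − 16796 = 41990.

41990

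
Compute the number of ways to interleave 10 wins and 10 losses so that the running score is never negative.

Ballot sequences with n votes each where one side never trails are Dyck words, counted by C_n; here n = 10.
C_10 = 16796.

16796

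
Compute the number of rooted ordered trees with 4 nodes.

5

Rooted ordered (plane) trees on m nodes have m−1 edges and are counted by C_{m−1}; m = 4 gives C_3.
C_3 = 5.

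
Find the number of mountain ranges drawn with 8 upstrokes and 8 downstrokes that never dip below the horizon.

Dyck paths of semilength n (length 2n) are counted by C_n; here n = 8.
C_8 = C(16,8)/9 = 12870/9 = 1430.

1430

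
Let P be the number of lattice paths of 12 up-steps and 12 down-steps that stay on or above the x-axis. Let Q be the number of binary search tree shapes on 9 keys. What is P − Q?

A Dyck path with 12 up-steps and 12 down-steps has semilength 12, so there are C_12 of them. So P = C_12 = 208012.
Binary trees (left/right distinguished) on n nodes are counted by C_n; here n = 9. So Q = C_9 = 4862.
P − Q = 208012 − 4862 = 203150.

203150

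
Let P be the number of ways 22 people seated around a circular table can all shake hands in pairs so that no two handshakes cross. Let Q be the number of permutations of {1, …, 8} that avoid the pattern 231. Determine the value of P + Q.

With 22 = 2·11 people, non-crossing handshake pairings are non-crossing perfect matchings on a circle, counted by C_11. So P = C_11 = 58786.
For any fixed pattern of length 3, the pattern-avoiding permutations of [8] number C_8. So Q = C_8 = 1430.
P + Q = 58786 + 1430 = 60216.

60216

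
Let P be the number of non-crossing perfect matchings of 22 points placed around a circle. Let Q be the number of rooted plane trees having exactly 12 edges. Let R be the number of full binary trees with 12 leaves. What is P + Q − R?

Pairing 22 circle points by 11 non-crossing chords gives C_11 matchings. So P = C_11 = 58786.
Rooted ordered trees with n edges are counted by C_n; here n = 12. So Q = C_12 = 208012.
A full binary tree with L leaves has L−1 internal nodes and is counted by C_{L−1}; L = 12 gives C_11. So R = C_11 = 58786.
P + Q − R = 58786 + 208012 − 58786 = 208012.

208012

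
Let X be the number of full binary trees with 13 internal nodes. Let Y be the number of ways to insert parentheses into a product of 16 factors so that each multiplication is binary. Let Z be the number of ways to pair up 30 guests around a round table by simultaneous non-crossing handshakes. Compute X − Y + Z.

742900

Full binary trees with n internal nodes are counted by C_n; here n = 13. So X = C_13 = 742900.
Ways to associate a product of 16 factors correspond to binary trees on 16 leaves, so the count is C_15. So Y = C_15 = 9694845.
Non-crossing handshake pairings of 2n people are counted by C_n; 30 people gives n = 15. So Z = C_15 = 9694845.
X − Y + Z = 742900 − 9694845 + 9694845 = 742900.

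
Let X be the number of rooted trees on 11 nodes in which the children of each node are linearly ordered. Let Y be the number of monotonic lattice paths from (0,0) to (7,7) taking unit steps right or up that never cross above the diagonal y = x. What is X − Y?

A rooted plane tree on 11 nodes has 10 edges, and such trees are counted by C_10. So X = C_10 = 16796.
Sub-diagonal monotone paths from (0,0) to (7,7) biject with Dyck paths of semilength 7, giving C_7. So Y = C_7 = 429.
X − Y = 16796 − 429 = 16367.

16367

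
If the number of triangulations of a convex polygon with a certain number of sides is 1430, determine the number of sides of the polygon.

10

Triangulations of a convex m-gon are counted by C_{m−2}, and C_8 = 1430.
So m − 2 = 8, giving m = 10 sides.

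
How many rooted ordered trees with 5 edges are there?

Rooted ordered trees with n edges are counted by C_n; here n = 5.
C_5 = C(10,5)/6 = 252/6 = 42.

42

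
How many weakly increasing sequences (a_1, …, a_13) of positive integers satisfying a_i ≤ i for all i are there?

742900

Such sub-staircase sequences of length n are counted by C_n; here n = 13.
C_13 = C_12 · 2(2·12+1)/(12+2) = 208012 · 50/14 = 742900.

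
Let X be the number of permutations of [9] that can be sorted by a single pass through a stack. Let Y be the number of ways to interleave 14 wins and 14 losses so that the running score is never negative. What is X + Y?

2679302

Stack-sortable permutations are exactly the 231-avoiding ones, counted by C_n; here n = 9. So X = C_9 = 4862.
Ballot sequences with n votes each where one side never trails are Dyck words, counted by C_n; here n = 14. So Y = C_14 = 2674440.
X + Y = 4862 + 2674440 = 2679302.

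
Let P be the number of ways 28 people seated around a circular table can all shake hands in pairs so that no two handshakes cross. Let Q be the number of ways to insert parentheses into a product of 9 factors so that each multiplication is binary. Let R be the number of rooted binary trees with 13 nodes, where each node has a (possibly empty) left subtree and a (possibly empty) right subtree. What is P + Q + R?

Non-crossing handshake pairings of 2n people are counted by C_n; 28 people gives n = 14. So P = C_14 = 2674440.
Ways to associate a product of 9 factors correspond to binary trees on 9 leaves, so the count is C_8. So Q = C_8 = 1430.
Binary trees (left/right distinguished) on n nodes are counted by C_n; here n = 13. So R = C_13 = 742900.
P + Q + R = 2674440 + 1430 + 742900 = 3418770.

3418770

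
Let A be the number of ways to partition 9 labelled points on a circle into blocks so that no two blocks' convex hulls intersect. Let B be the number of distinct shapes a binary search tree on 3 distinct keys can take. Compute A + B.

4867

Non-crossing partitions of an n-element set are counted by C_n; here n = 9. So A = C_9 = 4862.
There are C_n binary search tree shapes on n keys; with n = 3 that is C_3. So B = C_3 = 5.
A + B = 4862 + 5 = 4867.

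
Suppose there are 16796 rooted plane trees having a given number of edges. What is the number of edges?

10

Rooted ordered trees with n edges are counted by C_n. The Catalan number equal to 16796 is C_10.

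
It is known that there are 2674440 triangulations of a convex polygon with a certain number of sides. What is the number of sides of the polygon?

Triangulations of a convex m-gon are counted by C_{m−2}. The Catalan number equal to 2674440 is C_14.
So m − 2 = 14, giving m = 16 sides.

16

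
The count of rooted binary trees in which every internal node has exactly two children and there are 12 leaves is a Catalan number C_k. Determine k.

11

Full binary trees with 12 leaves have 12−1 = 11 internal nodes, so there are C_11 of them.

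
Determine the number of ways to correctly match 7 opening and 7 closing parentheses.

A balanced arrangement of 7 bracket pairs is a Dyck word of semilength 7, so the count is C_7.
C_7 = 429.

429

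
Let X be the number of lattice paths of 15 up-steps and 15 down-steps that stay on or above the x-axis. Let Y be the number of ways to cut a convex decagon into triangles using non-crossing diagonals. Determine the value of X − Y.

A Dyck path with 15 up-steps and 15 down-steps has semilength 15, so there are C_15 of them. So X = C_15 = 9694845.
A convex 10-gon is triangulated into 8 triangles, and the number of such triangulations is the Catalan number C_{10−2} = C_8. So Y = C_8 = 1430.
X − Y = 9694845 − 1430 = 9693415.

9693415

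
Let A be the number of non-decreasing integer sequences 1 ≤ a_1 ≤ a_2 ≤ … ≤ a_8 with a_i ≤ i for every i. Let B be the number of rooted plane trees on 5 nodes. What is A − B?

Weakly increasing sequences with a_i ≤ i biject with Dyck paths of semilength 8, so there are C_8. So A = C_8 = 1430.
A rooted plane tree on 5 nodes has 4 edges, and such trees are counted by C_4. So B = C_4 = 14.
A − B = 1430 − 14 = 1416.

1416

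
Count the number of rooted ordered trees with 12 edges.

208012

Rooted ordered trees with n edges are counted by C_n; here n = 12.
C_12 = C_11 · 2(2·11+1)/(11+2) = 58786 · 46/13 = 208012.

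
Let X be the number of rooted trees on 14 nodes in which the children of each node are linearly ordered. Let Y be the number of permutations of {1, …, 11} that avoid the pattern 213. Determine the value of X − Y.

A rooted plane tree on 14 nodes has 13 edges, and such trees are counted by C_13. So X = C_13 = 742900.
For any fixed pattern of length 3, the pattern-avoiding permutations of [11] number C_11. So Y = C_11 = 58786.
X − Y = 742900 − 58786 = 684114.

684114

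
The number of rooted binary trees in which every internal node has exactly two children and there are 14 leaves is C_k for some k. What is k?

A full binary tree with L leaves has L−1 internal nodes and is counted by C_{L−1}; L = 14 gives C_13.

13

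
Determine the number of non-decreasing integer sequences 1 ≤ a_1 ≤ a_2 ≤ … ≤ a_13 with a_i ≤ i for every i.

Such sub-staircase sequences of length n are counted by C_n; here n = 13.
C_13 = C(26,13)/14 = 10400600/14 = 742900.

742900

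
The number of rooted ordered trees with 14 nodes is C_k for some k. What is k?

A rooted plane tree on 14 nodes has 13 edges, and such trees are counted by C_13.

13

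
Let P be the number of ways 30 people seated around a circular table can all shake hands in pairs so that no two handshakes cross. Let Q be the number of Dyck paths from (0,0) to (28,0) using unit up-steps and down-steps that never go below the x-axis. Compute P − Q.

With 30 = 2·15 people, non-crossing handshake pairings are non-crossing perfect matchings on a circle, counted by C_15. So P = C_15 = 9694845.
Paths of 14 up- and 14 down-steps that never dip below the axis are Dyck paths; their count is C_14. So Q = C_14 = 2674440.
P − Q = 9694845 − 2674440 = 7020405.

7020405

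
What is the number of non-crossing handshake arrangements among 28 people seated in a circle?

With 28 = 2·14 people, non-crossing handshake pairings are non-crossing perfect matchings on a circle, counted by C_14.
C_14 = C(28,14)/15 = 40116600/15 = 2674440.

2674440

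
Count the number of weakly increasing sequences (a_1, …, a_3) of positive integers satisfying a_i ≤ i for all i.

Weakly increasing sequences with a_i ≤ i biject with Dyck paths of semilength 3, so there are C_3.
C_3 = C(6,3)/4 = 20/4 = 5.

5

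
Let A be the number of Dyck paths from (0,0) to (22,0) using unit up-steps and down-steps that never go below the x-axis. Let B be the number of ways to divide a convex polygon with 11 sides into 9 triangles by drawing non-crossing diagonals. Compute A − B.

Dyck paths of semilength n (length 2n) are counted by C_n; here n = 11. So A = C_11 = 58786.
The number of triangulations of an 11-gon is the Catalan number C_9 (index = sides − 2). So B = C_9 = 4862.
A − B = 58786 − 4862 = 53924.

53924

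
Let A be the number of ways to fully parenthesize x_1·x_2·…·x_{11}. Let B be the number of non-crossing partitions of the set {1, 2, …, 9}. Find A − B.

11934

Parenthesizations of m factors correspond to full binary trees with m leaves, counted by C_{m−1}; m = 11 gives C_10. So A = C_10 = 16796.
The non-crossing partitions of [9] form a lattice of size C_9. So B = C_9 = 4862.
A − B = 16796 − 4862 = 11934.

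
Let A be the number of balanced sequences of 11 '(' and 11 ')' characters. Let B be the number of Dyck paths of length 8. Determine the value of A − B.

A balanced arrangement of 11 bracket pairs is a Dyck word of semilength 11, so the count is C_11. So A = C_11 = 58786.
Paths of 4 up- and 4 down-steps that never dip below the axis are Dyck paths; their count is C_4. So B = C_4 = 14.
A − B = 58786 − 14 = 58772.

58772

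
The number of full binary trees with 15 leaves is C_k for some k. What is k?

14

Full binary trees with 15 leaves have 15−1 = 14 internal nodes, so there are C_14 of them.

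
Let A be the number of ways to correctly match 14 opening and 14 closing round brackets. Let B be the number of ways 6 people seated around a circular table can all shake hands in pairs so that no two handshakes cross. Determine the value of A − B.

A balanced arrangement of 14 bracket pairs is a Dyck word of semilength 14, so the count is C_14. So A = C_14 = 2674440.
With 6 = 2·3 people, non-crossing handshake pairings are non-crossing perfect matchings on a circle, counted by C_3. So B = C_3 = 5.
A − B = 2674440 − 5 = 2674435.

2674435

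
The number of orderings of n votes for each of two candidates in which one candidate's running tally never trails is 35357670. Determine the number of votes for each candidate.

Such ballot sequences with n votes each are counted by C_n. Since C_16 = 35357670, the index is 16.

16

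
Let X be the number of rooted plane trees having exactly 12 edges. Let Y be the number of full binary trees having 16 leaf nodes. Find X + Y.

A rooted plane tree with 12 edges has 13 nodes, and the count is C_12. So X = C_12 = 208012.
Full binary trees with 16 leaves have 16−1 = 15 internal nodes, so there are C_15 of them. So Y = C_15 = 9694845.
X + Y = 208012 + 9694845 = 9902857.

9902857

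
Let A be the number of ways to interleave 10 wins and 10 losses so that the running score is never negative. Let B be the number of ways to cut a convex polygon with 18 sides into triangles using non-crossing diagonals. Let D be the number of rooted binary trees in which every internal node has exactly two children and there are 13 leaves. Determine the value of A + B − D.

35166454

Reading a vote for the leader as '(' and for the other as ')' turns such a sequence into a balanced string of 10 pairs, so the count is C_10. So A = C_10 = 16796.
The number of triangulations of an 18-gon is the Catalan number C_16 (index = sides − 2). So B = C_16 = 35357670.
Full binary trees with 13 leaves have 13−1 = 12 internal nodes, so there are C_12 of them. So D = C_12 = 208012.
A + B − D = 16796 + 35357670 − 208012 = 35166454.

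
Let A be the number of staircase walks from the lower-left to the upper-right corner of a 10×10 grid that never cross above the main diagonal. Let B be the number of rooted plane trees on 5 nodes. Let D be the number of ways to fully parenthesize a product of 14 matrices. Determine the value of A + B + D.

Monotone paths in an n×n grid that stay weakly below the diagonal are counted by C_n; here n = 10. So A = C_10 = 16796.
A rooted plane tree on 5 nodes has 4 edges, and such trees are counted by C_4. So B = C_4 = 14.
Bracketing 14 factors into binary products is counted by C_{14−1} = C_13. So D = C_13 = 742900.
A + B + D = 16796 + 14 + 742900 = 759710.

759710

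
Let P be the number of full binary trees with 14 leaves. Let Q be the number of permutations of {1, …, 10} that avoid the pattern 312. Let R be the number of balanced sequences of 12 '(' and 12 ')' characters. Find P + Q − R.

551684

Full binary trees with 14 leaves have 14−1 = 13 internal nodes, so there are C_13 of them. So P = C_13 = 742900.
For any fixed pattern of length 3, the pattern-avoiding permutations of [10] number C_10. So Q = C_10 = 16796.
A balanced arrangement of 12 bracket pairs is a Dyck word of semilength 12, so the count is C_12. So R = C_12 = 208012.
P + Q − R = 742900 + 16796 − 208012 = 551684.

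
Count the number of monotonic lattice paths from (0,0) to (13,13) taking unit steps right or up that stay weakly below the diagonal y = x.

Monotone paths in an n×n grid that stay weakly below the diagonal are counted by C_n; here n = 13.
C_13 = C(26,13)/14 = 10400600/14 = 742900.

742900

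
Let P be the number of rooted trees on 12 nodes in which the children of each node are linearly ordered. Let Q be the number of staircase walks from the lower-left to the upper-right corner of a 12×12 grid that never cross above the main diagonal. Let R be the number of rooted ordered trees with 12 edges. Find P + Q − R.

A rooted plane tree on 12 nodes has 11 edges, and such trees are counted by C_11. So P = C_11 = 58786.
Monotone paths in an n×n grid that stay weakly below the diagonal are counted by C_n; here n = 12. So Q = C_12 = 208012.
A rooted plane tree with 12 edges has 13 nodes, and the count is C_12. So R = C_12 = 208012.
P + Q − R = 58786 + 208012 − 208012 = 58786.

58786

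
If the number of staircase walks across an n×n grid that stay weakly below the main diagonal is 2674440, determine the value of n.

Such diagonal-avoiding paths in an n×n grid are counted by C_n. Since C_14 = 2674440, the index is 14.

14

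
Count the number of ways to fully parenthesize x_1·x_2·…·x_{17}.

Parenthesizations of m factors correspond to full binary trees with m leaves, counted by C_{m−1}; m = 17 gives C_16.
C_16 = 35357670.

35357670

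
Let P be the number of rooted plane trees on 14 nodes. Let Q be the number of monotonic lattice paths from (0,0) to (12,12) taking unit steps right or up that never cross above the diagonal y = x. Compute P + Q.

950912

A rooted plane tree on 14 nodes has 13 edges, and such trees are counted by C_13. So P = C_13 = 742900.
Monotone paths in an n×n grid that stay weakly below the diagonal are counted by C_n; here n = 12. So Q = C_12 = 208012.
P + Q = 742900 + 208012 = 950912.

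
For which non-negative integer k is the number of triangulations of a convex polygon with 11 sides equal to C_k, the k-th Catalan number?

A convex 11-gon is triangulated into 9 triangles, and the number of such triangulations is the Catalan number C_{11−2} = C_9.

9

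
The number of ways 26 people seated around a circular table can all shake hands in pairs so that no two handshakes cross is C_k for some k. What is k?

Non-crossing handshake pairings of 2n people are counted by C_n; 26 people gives n = 13.

13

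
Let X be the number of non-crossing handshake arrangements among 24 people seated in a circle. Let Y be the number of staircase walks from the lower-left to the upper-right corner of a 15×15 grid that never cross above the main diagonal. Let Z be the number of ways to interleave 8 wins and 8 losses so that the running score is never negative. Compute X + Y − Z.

9901427

With 24 = 2·12 people, non-crossing handshake pairings are non-crossing perfect matchings on a circle, counted by C_12. So X = C_12 = 208012.
Sub-diagonal monotone paths from (0,0) to (15,15) biject with Dyck paths of semilength 15, giving C_15. So Y = C_15 = 9694845.
Reading a vote for the leader as '(' and for the other as ')' turns such a sequence into a balanced string of 8 pairs, so the count is C_8. So Z = C_8 = 1430.
X + Y − Z = 208012 + 9694845 − 1430 = 9901427.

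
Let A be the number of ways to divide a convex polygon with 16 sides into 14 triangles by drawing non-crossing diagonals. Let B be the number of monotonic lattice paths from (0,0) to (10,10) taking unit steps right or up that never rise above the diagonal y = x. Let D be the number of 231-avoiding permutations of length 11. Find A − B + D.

A convex 16-gon is triangulated into 14 triangles, and the number of such triangulations is the Catalan number C_{16−2} = C_14. So A = C_14 = 2674440.
Monotone paths in an n×n grid that stay weakly below the diagonal are counted by C_n; here n = 10. So B = C_10 = 16796.
For any fixed pattern of length 3, the pattern-avoiding permutations of [11] number C_11. So D = C_11 = 58786.
A − B + D = 2674440 − 16796 + 58786 = 2716430.

2716430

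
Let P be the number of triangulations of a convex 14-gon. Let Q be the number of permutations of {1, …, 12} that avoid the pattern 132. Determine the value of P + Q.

416024

A convex 14-gon is triangulated into 12 triangles, and the number of such triangulations is the Catalan number C_{14−2} = C_12. So P = C_12 = 208012.
For any fixed pattern of length 3, the pattern-avoiding permutations of [12] number C_12. So Q = C_12 = 208012.
P + Q = 208012 + 208012 = 416024.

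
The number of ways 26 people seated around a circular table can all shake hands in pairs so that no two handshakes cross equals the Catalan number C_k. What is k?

Non-crossing handshake pairings of 2n people are counted by C_n; 26 people gives n = 13.

13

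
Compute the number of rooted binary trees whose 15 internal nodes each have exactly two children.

9694845

Full binary trees with n internal nodes are counted by C_n; here n = 15.
C_15 = C(30,15)/16 = 155117520/16 = 9694845.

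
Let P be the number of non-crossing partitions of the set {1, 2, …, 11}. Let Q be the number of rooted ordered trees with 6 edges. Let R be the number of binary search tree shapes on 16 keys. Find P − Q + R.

35416324

The non-crossing partitions of [11] form a lattice of size C_11. So P = C_11 = 58786.
Rooted ordered trees with n edges are counted by C_n; here n = 6. So Q = C_6 = 132.
Rooted binary trees with 16 nodes (each child slot possibly empty) number C_16. So R = C_16 = 35357670.
P − Q + R = 58786 − 132 + 35357670 = 35416324.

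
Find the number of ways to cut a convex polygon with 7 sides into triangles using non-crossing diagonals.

A convex 7-gon is triangulated into 5 triangles, and the number of such triangulations is the Catalan number C_{7−2} = C_5.
C_5 = C(10,5)/6 = 252/6 = 42.

42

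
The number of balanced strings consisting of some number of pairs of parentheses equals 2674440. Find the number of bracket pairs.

Balanced strings of n bracket-pairs are counted by C_n; 2674440 = C_14.

14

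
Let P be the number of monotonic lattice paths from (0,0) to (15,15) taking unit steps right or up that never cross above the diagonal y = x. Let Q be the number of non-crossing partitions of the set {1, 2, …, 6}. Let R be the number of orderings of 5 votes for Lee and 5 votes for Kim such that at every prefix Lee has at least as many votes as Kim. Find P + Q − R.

9694935

Sub-diagonal monotone paths from (0,0) to (15,15) biject with Dyck paths of semilength 15, giving C_15. So P = C_15 = 9694845.
Non-crossing partitions of an n-element set are counted by C_n; here n = 6. So Q = C_6 = 132.
Reading a vote for the leader as '(' and for the other as ')' turns such a sequence into a balanced string of 5 pairs, so the count is C_5. So R = C_5 = 42.
P + Q − R = 9694845 + 132 − 42 = 9694935.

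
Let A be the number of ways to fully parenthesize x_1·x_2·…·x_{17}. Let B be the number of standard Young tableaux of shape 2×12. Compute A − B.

Bracketing 17 factors into binary products is counted by C_{17−1} = C_16. So A = C_16 = 35357670.
Standard Young tableaux of shape 2×n are counted by C_n; here n = 12. So B = C_12 = 208012.
A − B = 35357670 − 208012 = 35149658.

35149658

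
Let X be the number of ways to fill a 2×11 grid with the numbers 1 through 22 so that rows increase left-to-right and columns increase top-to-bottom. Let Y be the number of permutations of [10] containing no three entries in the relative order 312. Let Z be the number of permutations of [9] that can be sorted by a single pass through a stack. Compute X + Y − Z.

By the hook-length formula (or a Dyck-path bijection), SYT of shape 2×11 number C_11. So X = C_11 = 58786.
Permutations of [n] avoiding any single length-3 pattern are counted by C_n; here n = 10. So Y = C_10 = 16796.
By Knuth's characterisation, the stack-sortable permutations of length 9 are the 231-avoiders, numbering C_9. So Z = C_9 = 4862.
X + Y − Z = 58786 + 16796 − 4862 = 70720.

70720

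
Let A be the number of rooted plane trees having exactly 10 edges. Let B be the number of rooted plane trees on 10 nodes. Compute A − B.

11934

A rooted plane tree with 10 edges has 11 nodes, and the count is C_10. So A = C_10 = 16796.
A rooted plane tree on 10 nodes has 9 edges, and such trees are counted by C_9. So B = C_9 = 4862.
A − B = 16796 − 4862 = 11934.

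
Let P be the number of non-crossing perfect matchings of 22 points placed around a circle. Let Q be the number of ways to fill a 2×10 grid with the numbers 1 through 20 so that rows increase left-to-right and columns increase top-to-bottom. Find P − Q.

41990

Pairing 22 circle points by 11 non-crossing chords gives C_11 matchings. So P = C_11 = 58786.
By the hook-length formula (or a Dyck-path bijection), SYT of shape 2×10 number C_10. So Q = C_10 = 16796.
P − Q = 58786 − 16796 = 41990.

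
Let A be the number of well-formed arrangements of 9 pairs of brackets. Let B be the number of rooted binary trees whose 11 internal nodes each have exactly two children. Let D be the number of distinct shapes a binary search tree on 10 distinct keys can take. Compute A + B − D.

Balanced strings of n pairs of brackets are counted by C_n; here n = 9. So A = C_9 = 4862.
Full binary trees with n internal nodes are counted by C_n; here n = 11. So B = C_11 = 58786.
Rooted binary trees with 10 nodes (each child slot possibly empty) number C_10. So D = C_10 = 16796.
A + B − D = 4862 + 58786 − 16796 = 46852.

46852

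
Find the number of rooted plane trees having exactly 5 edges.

42

Rooted ordered trees with n edges are counted by C_n; here n = 5.
C_5 = C_4 · 2(2·4+1)/(4+2) = 14 · 18/6 = 42.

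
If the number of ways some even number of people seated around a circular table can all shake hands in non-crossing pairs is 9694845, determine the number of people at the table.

30

Non-crossing handshake pairings of 2n people are counted by C_n, and C_15 = 9694845.
So n = 15, and there are 2n = 30 people.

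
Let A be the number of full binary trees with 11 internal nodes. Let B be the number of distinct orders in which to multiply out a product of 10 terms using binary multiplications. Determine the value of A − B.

The number of full binary trees on 11 internal nodes is the Catalan number C_11. So A = C_11 = 58786.
Ways to associate a product of 10 factors correspond to binary trees on 10 leaves, so the count is C_9. So B = C_9 = 4862.
A − B = 58786 − 4862 = 53924.

53924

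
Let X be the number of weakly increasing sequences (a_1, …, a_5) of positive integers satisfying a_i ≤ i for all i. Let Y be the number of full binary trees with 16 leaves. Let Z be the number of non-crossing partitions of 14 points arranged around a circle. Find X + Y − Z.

Weakly increasing sequences with a_i ≤ i biject with Dyck paths of semilength 5, so there are C_5. So X = C_5 = 42.
Full binary trees with 16 leaves have 16−1 = 15 internal nodes, so there are C_15 of them. So Y = C_15 = 9694845.
The non-crossing partitions of [14] form a lattice of size C_14. So Z = C_14 = 2674440.
X + Y − Z = 42 + 9694845 − 2674440 = 7020447.

7020447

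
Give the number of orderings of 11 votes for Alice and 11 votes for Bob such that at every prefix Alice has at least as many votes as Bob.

Ballot sequences with n votes each where one side never trails are Dyck words, counted by C_n; here n = 11.
C_11 = C(22,11)/12 = 705432/12 = 58786.

58786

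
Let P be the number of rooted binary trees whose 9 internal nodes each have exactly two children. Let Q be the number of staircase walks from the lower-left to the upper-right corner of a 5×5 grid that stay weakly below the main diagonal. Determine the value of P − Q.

4820

The number of full binary trees on 9 internal nodes is the Catalan number C_9. So P = C_9 = 4862.
Sub-diagonal monotone paths from (0,0) to (5,5) biject with Dyck paths of semilength 5, giving C_5. So Q = C_5 = 42.
P − Q = 4862 − 42 = 4820.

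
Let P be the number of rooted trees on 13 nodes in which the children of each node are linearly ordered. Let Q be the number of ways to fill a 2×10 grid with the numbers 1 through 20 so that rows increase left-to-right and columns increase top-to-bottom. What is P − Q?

Rooted ordered (plane) trees on m nodes have m−1 edges and are counted by C_{m−1}; m = 13 gives C_12. So P = C_12 = 208012.
Standard Young tableaux of shape 2×n are counted by C_n; here n = 10. So Q = C_10 = 16796.
P − Q = 208012 − 16796 = 191216.

191216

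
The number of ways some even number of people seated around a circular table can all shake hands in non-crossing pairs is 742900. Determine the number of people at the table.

Non-crossing handshake pairings of 2n people are counted by C_n. The Catalan number equal to 742900 is C_13.
So n = 13, and there are 2n = 26 people.

26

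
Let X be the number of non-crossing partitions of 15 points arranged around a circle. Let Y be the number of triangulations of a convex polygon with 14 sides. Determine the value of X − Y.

Non-crossing partitions of an n-element set are counted by C_n; here n = 15. So X = C_15 = 9694845.
The number of triangulations of a 14-gon is the Catalan number C_12 (index = sides − 2). So Y = C_12 = 208012.
X − Y = 9694845 − 208012 = 9486833.

9486833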